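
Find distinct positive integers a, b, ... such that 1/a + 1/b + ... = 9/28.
1/4 + 1/14

Greedy algorithm:
9/28: ceiling(28/9) = 4, use 1/4
1/14: ceiling(14/1) = 14, use 1/14
Result: 9/28 = 1/4 + 1/14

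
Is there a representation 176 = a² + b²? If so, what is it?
Not possible

Factorization: 176 = 2^4 × 11
By Fermat: n is sum of two squares iff every prime p ≡ 3 (mod 4) appears to even power.
Prime(s) ≡ 3 (mod 4) with odd exponent: [(11, 1)]
Therefore 176 cannot be expressed as a² + b².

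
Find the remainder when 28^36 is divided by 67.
24

Repeated squaring. Binary of 36 = 100100.
28^1 ≡ 28 (mod 67); 28^2 ≡ 47 (mod 67); 28^4 ≡ 65 (mod 67); 28^8 ≡ 4 (mod 67); 28^16 ≡ 16 (mod 67); 28^32 ≡ 55 (mod 67)
28^36 = 28^4 × 28^32 ≡ 24 (mod 67)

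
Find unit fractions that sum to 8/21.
1/3 + 1/21

Greedy algorithm:
8/21: ceiling(21/8) = 3, use 1/3
1/21: ceiling(21/1) = 21, use 1/21
Result: 8/21 = 1/3 + 1/21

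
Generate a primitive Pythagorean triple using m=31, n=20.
(561, 1240, 1361)

Euclid's formula: a = m² - n², b = 2mn, c = m² + n²
m = 31, n = 20
a = 31² - 20² = 961 - 400 = 561
b = 2 × 31 × 20 = 1240
c = 31² + 20² = 961 + 400 = 1361
Verification: 561² + 1240² = 314721 + 1537600 = 1852321 = 1361² ✓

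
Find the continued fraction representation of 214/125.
[1; 1, 2, 2, 8, 2]

Euclidean algorithm steps:
214 = 1 × 125 + 89
125 = 1 × 89 + 36
89 = 2 × 36 + 17
36 = 2 × 17 + 2
17 = 8 × 2 + 1
2 = 2 × 1 + 0
Continued fraction: [1; 1, 2, 2, 8, 2]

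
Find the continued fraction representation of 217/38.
[5; 1, 2, 2, 5]

Euclidean algorithm steps:
217 = 5 × 38 + 27
38 = 1 × 27 + 11
27 = 2 × 11 + 5
11 = 2 × 5 + 1
5 = 5 × 1 + 0
Continued fraction: [5; 1, 2, 2, 5]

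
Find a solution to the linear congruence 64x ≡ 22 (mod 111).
x ≡ 94 (mod 111)

gcd(64, 111) = 1, which divides 22, so solutions exist.
Find 64^(-1) mod 111 by the extended Euclidean algorithm:
111 = 1 × 64 + 47  ⟹  47 = (1)·111 + (-1)·64
64 = 1 × 47 + 17  ⟹  17 = (-1)·111 + (2)·64
47 = 2 × 17 + 13  ⟹  13 = (3)·111 + (-5)·64
17 = 1 × 13 + 4  ⟹  4 = (-4)·111 + (7)·64
13 = 3 × 4 + 1  ⟹  1 = (15)·111 + (-26)·64
So (-26)·64 ≡ 1 (mod 111), i.e. 64^(-1) ≡ -26 ≡ 85 (mod 111).
x ≡ 85 × 22 = 1870 ≡ 94 (mod 111).
Check: 64 × 94 = 6016 ≡ 22 (mod 111).
Unique solution: x ≡ 94 (mod 111)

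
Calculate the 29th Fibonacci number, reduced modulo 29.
1

Matrix identity: Q^n = [[F_(n+1), F_n], [F_n, F_(n-1)]] with Q = [[1,1],[1,0]].
n = 29 = 11101₂. Square-and-multiply, entries mod 29:
Q^1 = [[1,1],[1,0]]
Q^3 = (Q^1)²·Q = [[3,2],[2,1]]
Q^7 = (Q^3)²·Q = [[21,13],[13,8]]
Q^14 = (Q^7)² = [[1,0],[0,1]]
Q^29 = (Q^14)²·Q = [[1,1],[1,0]]
F_29 mod 29 = Q^29[0][1] = 1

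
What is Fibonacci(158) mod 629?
156

Matrix identity: Q^n = [[F_(n+1), F_n], [F_n, F_(n-1)]] with Q = [[1,1],[1,0]].
n = 158 = 10011110₂. Square-and-multiply, entries mod 629:
Q^1 = [[1,1],[1,0]]
Q^2 = (Q^1)² = [[2,1],[1,1]]
Q^4 = (Q^2)² = [[5,3],[3,2]]
Q^9 = (Q^4)²·Q = [[55,34],[34,21]]
Q^19 = (Q^9)²·Q = [[475,407],[407,68]]
Q^39 = (Q^19)²·Q = [[258,36],[36,222]]
Q^79 = (Q^39)²·Q = [[225,557],[557,297]]
Q^158 = (Q^79)² = [[457,156],[156,301]]
F_158 mod 629 = Q^158[0][1] = 156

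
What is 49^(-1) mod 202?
33

gcd(49, 202) = 1, so the inverse exists.
Extended Euclidean algorithm on (202, 49):
202 = 4 × 49 + 6  ⟹  6 = (1)·202 + (-4)·49
49 = 8 × 6 + 1  ⟹  1 = (-8)·202 + (33)·49
So (33)·49 ≡ 1 (mod 202), i.e. 49^(-1) ≡ 33 (mod 202).
Check: 49 × 33 = 1617 ≡ 1 (mod 202)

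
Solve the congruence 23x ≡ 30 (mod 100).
x ≡ 10 (mod 100)

gcd(23, 100) = 1, which divides 30, so solutions exist.
Find 23^(-1) mod 100 by the extended Euclidean algorithm:
100 = 4 × 23 + 8  ⟹  8 = (1)·100 + (-4)·23
23 = 2 × 8 + 7  ⟹  7 = (-2)·100 + (9)·23
8 = 1 × 7 + 1  ⟹  1 = (3)·100 + (-13)·23
So (-13)·23 ≡ 1 (mod 100), i.e. 23^(-1) ≡ -13 ≡ 87 (mod 100).
x ≡ 87 × 30 = 2610 ≡ 10 (mod 100).
Check: 23 × 10 = 230 ≡ 30 (mod 100).
Unique solution: x ≡ 10 (mod 100)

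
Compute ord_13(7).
12

13 is prime, so ord(7) divides φ(13) = 12.
Divisors of 12: 1, 2, 3, 4, 6, 12.
Repeated squaring: 7^1 ≡ 7, 7^2 ≡ 10, 7^4 ≡ 9, 7^8 ≡ 3 (mod 13).
Test 7^d mod 13 for each divisor d in increasing order:
7^1 ≡ 7
7^2 ≡ 10
7^3 = 7^2·7^1 ≡ 5
7^4 ≡ 9
7^6 = 7^4·7^2 ≡ 12
7^12 = 7^8·7^4 ≡ 1  ← first divisor giving 1
The order is 12.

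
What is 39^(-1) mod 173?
71

gcd(39, 173) = 1, so the inverse exists.
Extended Euclidean algorithm on (173, 39):
173 = 4 × 39 + 17  ⟹  17 = (1)·173 + (-4)·39
39 = 2 × 17 + 5  ⟹  5 = (-2)·173 + (9)·39
17 = 3 × 5 + 2  ⟹  2 = (7)·173 + (-31)·39
5 = 2 × 2 + 1  ⟹  1 = (-16)·173 + (71)·39
So (71)·39 ≡ 1 (mod 173), i.e. 39^(-1) ≡ 71 (mod 173).
Check: 39 × 71 = 2769 ≡ 1 (mod 173)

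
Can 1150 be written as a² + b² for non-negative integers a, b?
Not possible

Factorization: 1150 = 2 × 5^2 × 23
By Fermat: n is sum of two squares iff every prime p ≡ 3 (mod 4) appears to even power.
Prime(s) ≡ 3 (mod 4) with odd exponent: [(23, 1)]
Therefore 1150 cannot be expressed as a² + b².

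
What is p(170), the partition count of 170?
274768617130

p(n) counts ways to write n as a sum of positive integers (order ignored).
Euler's pentagonal recurrence: p(k) = p(k-1) + p(k-2) - p(k-5) - p(k-7) + p(k-12) + p(k-15) - ... (offsets j(3j∓1)/2, signs ++--, p(0)=1, p(<0)=0).
DP table for k = 0..169: p(0)=1, p(1)=1, p(2)=2, p(3)=3, p(4)=5, p(5)=7, p(6)=11, p(7)=15, p(8)=22, p(9)=30, p(10)=42, p(11)=56, p(12)=77, p(13)=101, p(14)=135, p(15)=176, p(16)=231, p(17)=297, p(18)=385, p(19)=490, p(20)=627, p(21)=792, p(22)=1002, p(23)=1255, p(24)=1575, p(25)=1958, p(26)=2436, p(27)=3010, p(28)=3718, p(29)=4565, p(30)=5604, p(31)=6842, p(32)=8349, p(33)=10143, p(34)=12310, p(35)=14883, p(36)=17977, p(37)=21637, p(38)=26015, p(39)=31185, p(40)=37338, p(41)=44583, p(42)=53174, p(43)=63261, p(44)=75175, p(45)=89134, p(46)=105558, p(47)=124754, p(48)=147273, p(49)=173525, p(50)=204226, p(51)=239943, p(52)=281589, p(53)=329931, p(54)=386155, p(55)=451276, p(56)=526823, p(57)=614154, p(58)=715220, p(59)=831820, p(60)=966467, p(61)=1121505, p(62)=1300156, p(63)=1505499, p(64)=1741630, p(65)=2012558, p(66)=2323520, p(67)=2679689, p(68)=3087735, p(69)=3554345, p(70)=4087968, p(71)=4697205, p(72)=5392783, p(73)=6185689, p(74)=7089500, p(75)=8118264, p(76)=9289091, p(77)=10619863, p(78)=12132164, p(79)=13848650, p(80)=15796476, p(81)=18004327, p(82)=20506255, p(83)=23338469, p(84)=26543660, p(85)=30167357, p(86)=34262962, p(87)=38887673, p(88)=44108109, p(89)=49995925, p(90)=56634173, p(91)=64112359, p(92)=72533807, p(93)=82010177, p(94)=92669720, p(95)=104651419, p(96)=118114304, p(97)=133230930, p(98)=150198136, p(99)=169229875, p(100)=190569292, p(101)=214481126, p(102)=241265379, p(103)=271248950, p(104)=304801365, p(105)=342325709, p(106)=384276336, p(107)=431149389, p(108)=483502844, p(109)=541946240, p(110)=607163746, p(111)=679903203, p(112)=761002156, p(113)=851376628, p(114)=952050665, p(115)=1064144451, p(116)=1188908248, p(117)=1327710076, p(118)=1482074143, p(119)=1653668665, p(120)=1844349560, p(121)=2056148051, p(122)=2291320912, p(123)=2552338241, p(124)=2841940500, p(125)=3163127352, p(126)=3519222692, p(127)=3913864295, p(128)=4351078600, p(129)=4835271870, p(130)=5371315400, p(131)=5964539504, p(132)=6620830889, p(133)=7346629512, p(134)=8149040695, p(135)=9035836076, p(136)=10015581680, p(137)=11097645016, p(138)=12292341831, p(139)=13610949895, p(140)=15065878135, p(141)=16670689208, p(142)=18440293320, p(143)=20390982757, p(144)=22540654445, p(145)=24908858009, p(146)=27517052599, p(147)=30388671978, p(148)=33549419497, p(149)=37027355200, p(150)=40853235313, p(151)=45060624582, p(152)=49686288421, p(153)=54770336324, p(154)=60356673280, p(155)=66493182097, p(156)=73232243759, p(157)=80630964769, p(158)=88751778802, p(159)=97662728555, p(160)=107438159466, p(161)=118159068427, p(162)=129913904637, p(163)=142798995930, p(164)=156919475295, p(165)=172389800255, p(166)=189334822579, p(167)=207890420102, p(168)=228204732751, p(169)=250438925115.
Final step: p(170) = p(169) + p(168) - p(165) - p(163) + p(158) + p(155) - p(148) - p(144) + p(135) + p(130) - p(119) - p(113) + p(100) + p(93) - p(78) - p(70) + p(53) + p(44) - p(25) - p(15)
= 250438925115 + 228204732751 - 172389800255 - 142798995930 + 88751778802 + 66493182097 - 33549419497 - 22540654445 + 9035836076 + 5371315400 - 1653668665 - 851376628 + 190569292 + 82010177 - 12132164 - 4087968 + 329931 + 75175 - 1958 - 176
= 274768617130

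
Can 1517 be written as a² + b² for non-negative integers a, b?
19² + 34² (a=19, b=34)

Factorization: 1517 = 37 × 41
By Fermat: n is sum of two squares iff every prime p ≡ 3 (mod 4) appears to even power.
All primes ≡ 3 (mod 4) appear to even power.
Search a = 0, 1, 2, … for 1517 - a² a perfect square: first hit at a = 19: 1517 - 361 = 1156 = 34².
1517 = 19² + 34² = 361 + 1156 ✓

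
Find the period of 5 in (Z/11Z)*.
5

11 is prime, so ord(5) divides φ(11) = 10.
Divisors of 10: 1, 2, 5, 10.
Repeated squaring: 5^1 ≡ 5, 5^2 ≡ 3, 5^4 ≡ 9, 5^8 ≡ 4 (mod 11).
Test 5^d mod 11 for each divisor d in increasing order:
5^1 ≡ 5
5^2 ≡ 3
5^5 = 5^4·5^1 ≡ 1  ← first divisor giving 1
The order is 5.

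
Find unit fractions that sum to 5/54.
1/11 + 1/594

Greedy algorithm:
5/54: ceiling(54/5) = 11, use 1/11
1/594: ceiling(594/1) = 594, use 1/594
Result: 5/54 = 1/11 + 1/594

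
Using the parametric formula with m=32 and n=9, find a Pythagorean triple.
(943, 576, 1105)

Euclid's formula: a = m² - n², b = 2mn, c = m² + n²
m = 32, n = 9
a = 32² - 9² = 1024 - 81 = 943
b = 2 × 32 × 9 = 576
c = 32² + 9² = 1024 + 81 = 1105
Verification: 943² + 576² = 889249 + 331776 = 1221025 = 1105² ✓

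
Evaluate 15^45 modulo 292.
51

Repeated squaring. Binary of 45 = 101101.
15^1 ≡ 15 (mod 292); 15^2 ≡ 225 (mod 292); 15^4 ≡ 109 (mod 292); 15^8 ≡ 201 (mod 292); 15^16 ≡ 105 (mod 292); 15^32 ≡ 221 (mod 292)
15^45 = 15^1 × 15^4 × 15^8 × 15^32 ≡ 51 (mod 292)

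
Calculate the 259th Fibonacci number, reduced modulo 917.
394

Matrix identity: Q^n = [[F_(n+1), F_n], [F_n, F_(n-1)]] with Q = [[1,1],[1,0]].
n = 259 = 100000011₂. Square-and-multiply, entries mod 917:
Q^1 = [[1,1],[1,0]]
Q^2 = (Q^1)² = [[2,1],[1,1]]
Q^4 = (Q^2)² = [[5,3],[3,2]]
Q^8 = (Q^4)² = [[34,21],[21,13]]
Q^16 = (Q^8)² = [[680,70],[70,610]]
Q^32 = (Q^16)² = [[547,434],[434,113]]
Q^64 = (Q^32)² = [[638,336],[336,302]]
Q^129 = (Q^64)²·Q = [[393,1],[1,392]]
Q^259 = (Q^129)²·Q = [[262,394],[394,785]]
F_259 mod 917 = Q^259[0][1] = 394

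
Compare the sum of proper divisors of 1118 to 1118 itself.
deficient

Proper divisors of 1118: sum = 1 + 2 + 13 + 26 + 43 + 86 + 559 = 730
Since 730 < 1118, 1118 is deficient.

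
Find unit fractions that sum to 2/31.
1/16 + 1/496

Greedy algorithm:
2/31: ceiling(31/2) = 16, use 1/16
1/496: ceiling(496/1) = 496, use 1/496
Result: 2/31 = 1/16 + 1/496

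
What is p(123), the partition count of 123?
2552338241

p(n) counts ways to write n as a sum of positive integers (order ignored).
Euler's pentagonal recurrence: p(k) = p(k-1) + p(k-2) - p(k-5) - p(k-7) + p(k-12) + p(k-15) - ... (offsets j(3j∓1)/2, signs ++--, p(0)=1, p(<0)=0).
DP table for k = 0..122: p(0)=1, p(1)=1, p(2)=2, p(3)=3, p(4)=5, p(5)=7, p(6)=11, p(7)=15, p(8)=22, p(9)=30, p(10)=42, p(11)=56, p(12)=77, p(13)=101, p(14)=135, p(15)=176, p(16)=231, p(17)=297, p(18)=385, p(19)=490, p(20)=627, p(21)=792, p(22)=1002, p(23)=1255, p(24)=1575, p(25)=1958, p(26)=2436, p(27)=3010, p(28)=3718, p(29)=4565, p(30)=5604, p(31)=6842, p(32)=8349, p(33)=10143, p(34)=12310, p(35)=14883, p(36)=17977, p(37)=21637, p(38)=26015, p(39)=31185, p(40)=37338, p(41)=44583, p(42)=53174, p(43)=63261, p(44)=75175, p(45)=89134, p(46)=105558, p(47)=124754, p(48)=147273, p(49)=173525, p(50)=204226, p(51)=239943, p(52)=281589, p(53)=329931, p(54)=386155, p(55)=451276, p(56)=526823, p(57)=614154, p(58)=715220, p(59)=831820, p(60)=966467, p(61)=1121505, p(62)=1300156, p(63)=1505499, p(64)=1741630, p(65)=2012558, p(66)=2323520, p(67)=2679689, p(68)=3087735, p(69)=3554345, p(70)=4087968, p(71)=4697205, p(72)=5392783, p(73)=6185689, p(74)=7089500, p(75)=8118264, p(76)=9289091, p(77)=10619863, p(78)=12132164, p(79)=13848650, p(80)=15796476, p(81)=18004327, p(82)=20506255, p(83)=23338469, p(84)=26543660, p(85)=30167357, p(86)=34262962, p(87)=38887673, p(88)=44108109, p(89)=49995925, p(90)=56634173, p(91)=64112359, p(92)=72533807, p(93)=82010177, p(94)=92669720, p(95)=104651419, p(96)=118114304, p(97)=133230930, p(98)=150198136, p(99)=169229875, p(100)=190569292, p(101)=214481126, p(102)=241265379, p(103)=271248950, p(104)=304801365, p(105)=342325709, p(106)=384276336, p(107)=431149389, p(108)=483502844, p(109)=541946240, p(110)=607163746, p(111)=679903203, p(112)=761002156, p(113)=851376628, p(114)=952050665, p(115)=1064144451, p(116)=1188908248, p(117)=1327710076, p(118)=1482074143, p(119)=1653668665, p(120)=1844349560, p(121)=2056148051, p(122)=2291320912.
Final step: p(123) = p(122) + p(121) - p(118) - p(116) + p(111) + p(108) - p(101) - p(97) + p(88) + p(83) - p(72) - p(66) + p(53) + p(46) - p(31) - p(23) + p(6)
= 2291320912 + 2056148051 - 1482074143 - 1188908248 + 679903203 + 483502844 - 214481126 - 133230930 + 44108109 + 23338469 - 5392783 - 2323520 + 329931 + 105558 - 6842 - 1255 + 11
= 2552338241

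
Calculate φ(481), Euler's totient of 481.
432

481 = 13 × 37
φ(n) = n × ∏(1 - 1/p) for each prime p dividing n
φ(481) = 481 × (1 - 1/13) × (1 - 1/37) = 432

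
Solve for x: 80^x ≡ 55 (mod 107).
45

Baby-step giant-step with step n = ⌈√107⌉ = 11.
Baby steps 80^j mod 107 (j:value) for j=0..10: 0:1, 1:80, 2:87, 3:5, 4:79, 5:7, 6:25, 7:74, 8:35, 9:18, 10:49.
Giant-step multiplier: 80^(-11) ≡ 80^(106-11) = 80^95 ≡ 96 (mod 107).
Giant steps γ_i = 55·96^i mod 107: γ_0=55, γ_1=37, γ_2=21, γ_3=90, γ_4=80 (in table at j=1).
x = i·n + j = 4·11 + 1 = 45.
Check: 80^45 ≡ 55 (mod 107).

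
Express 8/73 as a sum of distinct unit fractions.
1/10 + 1/105 + 1/15330

Greedy algorithm:
8/73: ceiling(73/8) = 10, use 1/10
7/730: ceiling(730/7) = 105, use 1/105
1/15330: ceiling(15330/1) = 15330, use 1/15330
Result: 8/73 = 1/10 + 1/105 + 1/15330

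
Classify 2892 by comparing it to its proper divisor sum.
abundant

Proper divisors of 2892: sum = 1 + 2 + 3 + 4 + 6 + 12 + 241 + 482 + 723 + 964 + 1446 = 3884
Since 3884 > 2892, 2892 is abundant.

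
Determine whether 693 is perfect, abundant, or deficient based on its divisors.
deficient

Proper divisors of 693: sum = 1 + 3 + 7 + 9 + 11 + 21 + 33 + 63 + 77 + 99 + 231 = 555
Since 555 < 693, 693 is deficient.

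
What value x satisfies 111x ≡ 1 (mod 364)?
223

gcd(111, 364) = 1, so the inverse exists.
Extended Euclidean algorithm on (364, 111):
364 = 3 × 111 + 31  ⟹  31 = (1)·364 + (-3)·111
111 = 3 × 31 + 18  ⟹  18 = (-3)·364 + (10)·111
31 = 1 × 18 + 13  ⟹  13 = (4)·364 + (-13)·111
18 = 1 × 13 + 5  ⟹  5 = (-7)·364 + (23)·111
13 = 2 × 5 + 3  ⟹  3 = (18)·364 + (-59)·111
5 = 1 × 3 + 2  ⟹  2 = (-25)·364 + (82)·111
3 = 1 × 2 + 1  ⟹  1 = (43)·364 + (-141)·111
So (-141)·111 ≡ 1 (mod 364), i.e. 111^(-1) ≡ -141 ≡ 223 (mod 364).
Check: 111 × 223 = 24753 ≡ 1 (mod 364)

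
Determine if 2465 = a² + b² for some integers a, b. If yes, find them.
8² + 49² (a=8, b=49)

Factorization: 2465 = 5 × 17 × 29
By Fermat: n is sum of two squares iff every prime p ≡ 3 (mod 4) appears to even power.
All primes ≡ 3 (mod 4) appear to even power.
Search a = 0, 1, 2, … for 2465 - a² a perfect square: first hit at a = 8: 2465 - 64 = 2401 = 49².
2465 = 8² + 49² = 64 + 2401 ✓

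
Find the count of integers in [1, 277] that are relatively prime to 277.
276

277 = 277
φ(n) = n × ∏(1 - 1/p) for each prime p dividing n
φ(277) = 277 × (1 - 1/277) = 276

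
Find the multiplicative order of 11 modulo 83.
41

83 is prime, so ord(11) divides φ(83) = 82.
Divisors of 82: 1, 2, 41, 82.
Repeated squaring: 11^1 ≡ 11, 11^2 ≡ 38, 11^4 ≡ 33, 11^8 ≡ 10, 11^16 ≡ 17, 11^32 ≡ 40, 11^64 ≡ 23 (mod 83).
Test 11^d mod 83 for each divisor d in increasing order:
11^1 ≡ 11
11^2 ≡ 38
11^41 = 11^32·11^8·11^1 ≡ 1  ← first divisor giving 1
The order is 41.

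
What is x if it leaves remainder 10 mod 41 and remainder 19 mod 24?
379

Using Chinese Remainder Theorem:
M = 41 × 24 = 984
M1 = 24, M2 = 41
y1 = 24^(-1) mod 41 = 12
y2 = 41^(-1) mod 24 = 17
x = (10×24×12 + 19×41×17) mod 984 = 379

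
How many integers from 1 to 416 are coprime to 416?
192

416 = 2^5 × 13
φ(n) = n × ∏(1 - 1/p) for each prime p dividing n
φ(416) = 416 × (1 - 1/2) × (1 - 1/13) = 192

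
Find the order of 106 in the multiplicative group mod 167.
166

167 is prime, so ord(106) divides φ(167) = 166.
Divisors of 166: 1, 2, 83, 166.
Repeated squaring: 106^1 ≡ 106, 106^2 ≡ 47, 106^4 ≡ 38, 106^8 ≡ 108, 106^16 ≡ 141, 106^32 ≡ 8, 106^64 ≡ 64, 106^128 ≡ 88 (mod 167).
Test 106^d mod 167 for each divisor d in increasing order:
106^1 ≡ 106
106^2 ≡ 47
106^83 = 106^64·106^16·106^2·106^1 ≡ 166
106^166 = 106^128·106^32·106^4·106^2 ≡ 1  ← first divisor giving 1
The order is 166.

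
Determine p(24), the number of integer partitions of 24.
1575

p(n) counts ways to write n as a sum of positive integers (order ignored).
Euler's pentagonal recurrence: p(k) = p(k-1) + p(k-2) - p(k-5) - p(k-7) + p(k-12) + p(k-15) - ... (offsets j(3j∓1)/2, signs ++--, p(0)=1, p(<0)=0).
DP table for k = 0..23: p(0)=1, p(1)=1, p(2)=2, p(3)=3, p(4)=5, p(5)=7, p(6)=11, p(7)=15, p(8)=22, p(9)=30, p(10)=42, p(11)=56, p(12)=77, p(13)=101, p(14)=135, p(15)=176, p(16)=231, p(17)=297, p(18)=385, p(19)=490, p(20)=627, p(21)=792, p(22)=1002, p(23)=1255.
Final step: p(24) = p(23) + p(22) - p(19) - p(17) + p(12) + p(9) - p(2)
= 1255 + 1002 - 490 - 297 + 77 + 30 - 2
= 1575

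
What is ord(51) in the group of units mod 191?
95

191 is prime, so ord(51) divides φ(191) = 190.
Divisors of 190: 1, 2, 5, 10, 19, 38, 95, 190.
Repeated squaring: 51^1 ≡ 51, 51^2 ≡ 118, 51^4 ≡ 172, 51^8 ≡ 170, 51^16 ≡ 59, 51^32 ≡ 43, 51^64 ≡ 130, 51^128 ≡ 92 (mod 191).
Test 51^d mod 191 for each divisor d in increasing order:
51^1 ≡ 51
51^2 ≡ 118
51^5 = 51^4·51^1 ≡ 177
51^10 = 51^8·51^2 ≡ 5
51^19 = 51^16·51^2·51^1 ≡ 184
51^38 = 51^32·51^4·51^2 ≡ 49
51^95 = 51^64·51^16·51^8·51^4·51^2·51^1 ≡ 1  ← first divisor giving 1
The order is 95.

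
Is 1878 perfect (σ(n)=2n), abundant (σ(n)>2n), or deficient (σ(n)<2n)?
abundant

Proper divisors of 1878: sum = 1 + 2 + 3 + 6 + 313 + 626 + 939 = 1890
Since 1890 > 1878, 1878 is abundant.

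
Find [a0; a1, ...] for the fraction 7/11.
[0; 1, 1, 1, 3]

Euclidean algorithm steps:
7 = 0 × 11 + 7
11 = 1 × 7 + 4
7 = 1 × 4 + 3
4 = 1 × 3 + 1
3 = 3 × 1 + 0
Continued fraction: [0; 1, 1, 1, 3]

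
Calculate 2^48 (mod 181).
29

Repeated squaring. Binary of 48 = 110000.
2^1 ≡ 2 (mod 181); 2^2 ≡ 4 (mod 181); 2^4 ≡ 16 (mod 181); 2^8 ≡ 75 (mod 181); 2^16 ≡ 14 (mod 181); 2^32 ≡ 15 (mod 181)
2^48 = 2^16 × 2^32 ≡ 29 (mod 181)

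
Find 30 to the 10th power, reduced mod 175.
100

Repeated squaring. Binary of 10 = 1010.
30^1 ≡ 30 (mod 175); 30^2 ≡ 25 (mod 175); 30^4 ≡ 100 (mod 175); 30^8 ≡ 25 (mod 175)
30^10 = 30^2 × 30^8 ≡ 100 (mod 175)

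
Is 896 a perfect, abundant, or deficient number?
abundant

Proper divisors of 896: sum = 1 + 2 + 4 + 7 + 8 + 14 + 16 + 28 + 32 + 56 + 64 + 112 + 128 + 224 + 448 = 1144
Since 1144 > 896, 896 is abundant.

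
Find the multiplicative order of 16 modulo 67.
33

67 is prime, so ord(16) divides φ(67) = 66.
Divisors of 66: 1, 2, 3, 6, 11, 22, 33, 66.
Repeated squaring: 16^1 ≡ 16, 16^2 ≡ 55, 16^4 ≡ 10, 16^8 ≡ 33, 16^16 ≡ 17, 16^32 ≡ 21, 16^64 ≡ 39 (mod 67).
Test 16^d mod 67 for each divisor d in increasing order:
16^1 ≡ 16
16^2 ≡ 55
16^3 = 16^2·16^1 ≡ 9
16^6 = 16^4·16^2 ≡ 14
16^11 = 16^8·16^2·16^1 ≡ 29
16^22 = 16^16·16^4·16^2 ≡ 37
16^33 = 16^32·16^1 ≡ 1  ← first divisor giving 1
The order is 33.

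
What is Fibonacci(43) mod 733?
436

Matrix identity: Q^n = [[F_(n+1), F_n], [F_n, F_(n-1)]] with Q = [[1,1],[1,0]].
n = 43 = 101011₂. Square-and-multiply, entries mod 733:
Q^1 = [[1,1],[1,0]]
Q^2 = (Q^1)² = [[2,1],[1,1]]
Q^5 = (Q^2)²·Q = [[8,5],[5,3]]
Q^10 = (Q^5)² = [[89,55],[55,34]]
Q^21 = (Q^10)²·Q = [[119,684],[684,168]]
Q^43 = (Q^21)²·Q = [[300,436],[436,597]]
F_43 mod 733 = Q^43[0][1] = 436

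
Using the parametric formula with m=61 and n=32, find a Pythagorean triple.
(2697, 3904, 4745)

Euclid's formula: a = m² - n², b = 2mn, c = m² + n²
m = 61, n = 32
a = 61² - 32² = 3721 - 1024 = 2697
b = 2 × 61 × 32 = 3904
c = 61² + 32² = 3721 + 1024 = 4745
Verification: 2697² + 3904² = 7273809 + 15241216 = 22515025 = 4745² ✓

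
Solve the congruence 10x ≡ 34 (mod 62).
x ≡ 22 (mod 31)

gcd(10, 62) = 2, which divides 34, so solutions exist.
Divide through by 2: 5x ≡ 17 (mod 31).
Find 5^(-1) mod 31 by the extended Euclidean algorithm:
31 = 6 × 5 + 1  ⟹  1 = (1)·31 + (-6)·5
So (-6)·5 ≡ 1 (mod 31), i.e. 5^(-1) ≡ -6 ≡ 25 (mod 31).
x ≡ 25 × 17 = 425 ≡ 22 (mod 31).
Check: 10 × 22 = 220 ≡ 34 (mod 62).
x ≡ 22 (mod 31), giving 2 solutions mod 62.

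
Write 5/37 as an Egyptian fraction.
1/8 + 1/99 + 1/29304

Greedy algorithm:
5/37: ceiling(37/5) = 8, use 1/8
3/296: ceiling(296/3) = 99, use 1/99
1/29304: ceiling(29304/1) = 29304, use 1/29304
Result: 5/37 = 1/8 + 1/99 + 1/29304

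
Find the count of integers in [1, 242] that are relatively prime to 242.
110

242 = 2 × 11^2
φ(n) = n × ∏(1 - 1/p) for each prime p dividing n
φ(242) = 242 × (1 - 1/2) × (1 - 1/11) = 110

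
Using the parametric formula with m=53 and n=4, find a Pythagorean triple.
(2793, 424, 2825)

Euclid's formula: a = m² - n², b = 2mn, c = m² + n²
m = 53, n = 4
a = 53² - 4² = 2809 - 16 = 2793
b = 2 × 53 × 4 = 424
c = 53² + 4² = 2809 + 16 = 2825
Verification: 2793² + 424² = 7800849 + 179776 = 7980625 = 2825² ✓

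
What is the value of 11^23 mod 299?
149

Repeated squaring. Binary of 23 = 10111.
11^1 ≡ 11 (mod 299); 11^2 ≡ 121 (mod 299); 11^4 ≡ 289 (mod 299); 11^8 ≡ 100 (mod 299); 11^16 ≡ 133 (mod 299)
11^23 = 11^1 × 11^2 × 11^4 × 11^16 ≡ 149 (mod 299)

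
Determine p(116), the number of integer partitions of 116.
1188908248

p(n) counts ways to write n as a sum of positive integers (order ignored).
Euler's pentagonal recurrence: p(k) = p(k-1) + p(k-2) - p(k-5) - p(k-7) + p(k-12) + p(k-15) - ... (offsets j(3j∓1)/2, signs ++--, p(0)=1, p(<0)=0).
DP table for k = 0..115: p(0)=1, p(1)=1, p(2)=2, p(3)=3, p(4)=5, p(5)=7, p(6)=11, p(7)=15, p(8)=22, p(9)=30, p(10)=42, p(11)=56, p(12)=77, p(13)=101, p(14)=135, p(15)=176, p(16)=231, p(17)=297, p(18)=385, p(19)=490, p(20)=627, p(21)=792, p(22)=1002, p(23)=1255, p(24)=1575, p(25)=1958, p(26)=2436, p(27)=3010, p(28)=3718, p(29)=4565, p(30)=5604, p(31)=6842, p(32)=8349, p(33)=10143, p(34)=12310, p(35)=14883, p(36)=17977, p(37)=21637, p(38)=26015, p(39)=31185, p(40)=37338, p(41)=44583, p(42)=53174, p(43)=63261, p(44)=75175, p(45)=89134, p(46)=105558, p(47)=124754, p(48)=147273, p(49)=173525, p(50)=204226, p(51)=239943, p(52)=281589, p(53)=329931, p(54)=386155, p(55)=451276, p(56)=526823, p(57)=614154, p(58)=715220, p(59)=831820, p(60)=966467, p(61)=1121505, p(62)=1300156, p(63)=1505499, p(64)=1741630, p(65)=2012558, p(66)=2323520, p(67)=2679689, p(68)=3087735, p(69)=3554345, p(70)=4087968, p(71)=4697205, p(72)=5392783, p(73)=6185689, p(74)=7089500, p(75)=8118264, p(76)=9289091, p(77)=10619863, p(78)=12132164, p(79)=13848650, p(80)=15796476, p(81)=18004327, p(82)=20506255, p(83)=23338469, p(84)=26543660, p(85)=30167357, p(86)=34262962, p(87)=38887673, p(88)=44108109, p(89)=49995925, p(90)=56634173, p(91)=64112359, p(92)=72533807, p(93)=82010177, p(94)=92669720, p(95)=104651419, p(96)=118114304, p(97)=133230930, p(98)=150198136, p(99)=169229875, p(100)=190569292, p(101)=214481126, p(102)=241265379, p(103)=271248950, p(104)=304801365, p(105)=342325709, p(106)=384276336, p(107)=431149389, p(108)=483502844, p(109)=541946240, p(110)=607163746, p(111)=679903203, p(112)=761002156, p(113)=851376628, p(114)=952050665, p(115)=1064144451.
Final step: p(116) = p(115) + p(114) - p(111) - p(109) + p(104) + p(101) - p(94) - p(90) + p(81) + p(76) - p(65) - p(59) + p(46) + p(39) - p(24) - p(16)
= 1064144451 + 952050665 - 679903203 - 541946240 + 304801365 + 214481126 - 92669720 - 56634173 + 18004327 + 9289091 - 2012558 - 831820 + 105558 + 31185 - 1575 - 231
= 1188908248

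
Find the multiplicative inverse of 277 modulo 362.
247

gcd(277, 362) = 1, so the inverse exists.
Extended Euclidean algorithm on (362, 277):
362 = 1 × 277 + 85  ⟹  85 = (1)·362 + (-1)·277
277 = 3 × 85 + 22  ⟹  22 = (-3)·362 + (4)·277
85 = 3 × 22 + 19  ⟹  19 = (10)·362 + (-13)·277
22 = 1 × 19 + 3  ⟹  3 = (-13)·362 + (17)·277
19 = 6 × 3 + 1  ⟹  1 = (88)·362 + (-115)·277
So (-115)·277 ≡ 1 (mod 362), i.e. 277^(-1) ≡ -115 ≡ 247 (mod 362).
Check: 277 × 247 = 68419 ≡ 1 (mod 362)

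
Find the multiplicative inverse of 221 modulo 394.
353

gcd(221, 394) = 1, so the inverse exists.
Extended Euclidean algorithm on (394, 221):
394 = 1 × 221 + 173  ⟹  173 = (1)·394 + (-1)·221
221 = 1 × 173 + 48  ⟹  48 = (-1)·394 + (2)·221
173 = 3 × 48 + 29  ⟹  29 = (4)·394 + (-7)·221
48 = 1 × 29 + 19  ⟹  19 = (-5)·394 + (9)·221
29 = 1 × 19 + 10  ⟹  10 = (9)·394 + (-16)·221
19 = 1 × 10 + 9  ⟹  9 = (-14)·394 + (25)·221
10 = 1 × 9 + 1  ⟹  1 = (23)·394 + (-41)·221
So (-41)·221 ≡ 1 (mod 394), i.e. 221^(-1) ≡ -41 ≡ 353 (mod 394).
Check: 221 × 353 = 78013 ≡ 1 (mod 394)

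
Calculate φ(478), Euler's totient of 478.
238

478 = 2 × 239
φ(n) = n × ∏(1 - 1/p) for each prime p dividing n
φ(478) = 478 × (1 - 1/2) × (1 - 1/239) = 238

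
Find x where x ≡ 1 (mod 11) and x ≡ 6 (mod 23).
144

Using Chinese Remainder Theorem:
M = 11 × 23 = 253
M1 = 23, M2 = 11
y1 = 23^(-1) mod 11 = 1
y2 = 11^(-1) mod 23 = 21
x = (1×23×1 + 6×11×21) mod 253 = 144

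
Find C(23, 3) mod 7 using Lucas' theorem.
0

Using Lucas' theorem:
Write n=23 and k=3 in base 7:
n in base 7: [3, 2]
k in base 7: [0, 3]
C(23,3) mod 7 = ∏ C(n_i, k_i) mod 7
Digit binomials (mod 7): C(3,0) = 1; C(2,3) = 0 (k_i > n_i)
Product: 1 × 0 = 0 ≡ 0 (mod 7)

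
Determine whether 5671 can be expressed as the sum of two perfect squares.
Not possible

Factorization: 5671 = 53 × 107
By Fermat: n is sum of two squares iff every prime p ≡ 3 (mod 4) appears to even power.
Prime(s) ≡ 3 (mod 4) with odd exponent: [(107, 1)]
Therefore 5671 cannot be expressed as a² + b².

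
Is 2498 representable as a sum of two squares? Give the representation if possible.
17² + 47² (a=17, b=47)

Factorization: 2498 = 2 × 1249
By Fermat: n is sum of two squares iff every prime p ≡ 3 (mod 4) appears to even power.
All primes ≡ 3 (mod 4) appear to even power.
Search a = 0, 1, 2, … for 2498 - a² a perfect square: first hit at a = 17: 2498 - 289 = 2209 = 47².
2498 = 17² + 47² = 289 + 2209 ✓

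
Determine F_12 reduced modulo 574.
144

Matrix identity: Q^n = [[F_(n+1), F_n], [F_n, F_(n-1)]] with Q = [[1,1],[1,0]].
n = 12 = 1100₂. Square-and-multiply, entries mod 574:
Q^1 = [[1,1],[1,0]]
Q^3 = (Q^1)²·Q = [[3,2],[2,1]]
Q^6 = (Q^3)² = [[13,8],[8,5]]
Q^12 = (Q^6)² = [[233,144],[144,89]]
F_12 mod 574 = Q^12[0][1] = 144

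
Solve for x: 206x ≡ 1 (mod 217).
138

gcd(206, 217) = 1, so the inverse exists.
Extended Euclidean algorithm on (217, 206):
217 = 1 × 206 + 11  ⟹  11 = (1)·217 + (-1)·206
206 = 18 × 11 + 8  ⟹  8 = (-18)·217 + (19)·206
11 = 1 × 8 + 3  ⟹  3 = (19)·217 + (-20)·206
8 = 2 × 3 + 2  ⟹  2 = (-56)·217 + (59)·206
3 = 1 × 2 + 1  ⟹  1 = (75)·217 + (-79)·206
So (-79)·206 ≡ 1 (mod 217), i.e. 206^(-1) ≡ -79 ≡ 138 (mod 217).
Check: 206 × 138 = 28428 ≡ 1 (mod 217)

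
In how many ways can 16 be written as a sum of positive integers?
231

p(n) counts ways to write n as a sum of positive integers (order ignored).
Euler's pentagonal recurrence: p(k) = p(k-1) + p(k-2) - p(k-5) - p(k-7) + p(k-12) + p(k-15) - ... (offsets j(3j∓1)/2, signs ++--, p(0)=1, p(<0)=0).
DP table for k = 0..15: p(0)=1, p(1)=1, p(2)=2, p(3)=3, p(4)=5, p(5)=7, p(6)=11, p(7)=15, p(8)=22, p(9)=30, p(10)=42, p(11)=56, p(12)=77, p(13)=101, p(14)=135, p(15)=176.
Final step: p(16) = p(15) + p(14) - p(11) - p(9) + p(4) + p(1)
= 176 + 135 - 56 - 30 + 5 + 1
= 231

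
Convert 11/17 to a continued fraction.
[0; 1, 1, 1, 5]

Euclidean algorithm steps:
11 = 0 × 17 + 11
17 = 1 × 11 + 6
11 = 1 × 6 + 5
6 = 1 × 5 + 1
5 = 5 × 1 + 0
Continued fraction: [0; 1, 1, 1, 5]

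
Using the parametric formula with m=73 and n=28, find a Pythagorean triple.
(4545, 4088, 6113)

Euclid's formula: a = m² - n², b = 2mn, c = m² + n²
m = 73, n = 28
a = 73² - 28² = 5329 - 784 = 4545
b = 2 × 73 × 28 = 4088
c = 73² + 28² = 5329 + 784 = 6113
Verification: 4545² + 4088² = 20657025 + 16711744 = 37368769 = 6113² ✓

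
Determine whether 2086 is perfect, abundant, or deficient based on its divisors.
deficient

Proper divisors of 2086: sum = 1 + 2 + 7 + 14 + 149 + 298 + 1043 = 1514
Since 1514 < 2086, 2086 is deficient.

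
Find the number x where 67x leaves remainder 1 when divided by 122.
51

gcd(67, 122) = 1, so the inverse exists.
Extended Euclidean algorithm on (122, 67):
122 = 1 × 67 + 55  ⟹  55 = (1)·122 + (-1)·67
67 = 1 × 55 + 12  ⟹  12 = (-1)·122 + (2)·67
55 = 4 × 12 + 7  ⟹  7 = (5)·122 + (-9)·67
12 = 1 × 7 + 5  ⟹  5 = (-6)·122 + (11)·67
7 = 1 × 5 + 2  ⟹  2 = (11)·122 + (-20)·67
5 = 2 × 2 + 1  ⟹  1 = (-28)·122 + (51)·67
So (51)·67 ≡ 1 (mod 122), i.e. 67^(-1) ≡ 51 (mod 122).
Check: 67 × 51 = 3417 ≡ 1 (mod 122)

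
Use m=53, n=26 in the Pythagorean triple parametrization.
(2133, 2756, 3485)

Euclid's formula: a = m² - n², b = 2mn, c = m² + n²
m = 53, n = 26
a = 53² - 26² = 2809 - 676 = 2133
b = 2 × 53 × 26 = 2756
c = 53² + 26² = 2809 + 676 = 3485
Verification: 2133² + 2756² = 4549689 + 7595536 = 12145225 = 3485² ✓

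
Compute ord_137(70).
136

137 is prime, so ord(70) divides φ(137) = 136.
Divisors of 136: 1, 2, 4, 8, 17, 34, 68, 136.
Repeated squaring: 70^1 ≡ 70, 70^2 ≡ 105, 70^4 ≡ 65, 70^8 ≡ 115, 70^16 ≡ 73, 70^32 ≡ 123, 70^64 ≡ 59, 70^128 ≡ 56 (mod 137).
Test 70^d mod 137 for each divisor d in increasing order:
70^1 ≡ 70
70^2 ≡ 105
70^4 ≡ 65
70^8 ≡ 115
70^17 = 70^16·70^1 ≡ 41
70^34 = 70^32·70^2 ≡ 37
70^68 = 70^64·70^4 ≡ 136
70^136 = 70^128·70^8 ≡ 1  ← first divisor giving 1
The order is 136.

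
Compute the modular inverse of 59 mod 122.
91

gcd(59, 122) = 1, so the inverse exists.
Extended Euclidean algorithm on (122, 59):
122 = 2 × 59 + 4  ⟹  4 = (1)·122 + (-2)·59
59 = 14 × 4 + 3  ⟹  3 = (-14)·122 + (29)·59
4 = 1 × 3 + 1  ⟹  1 = (15)·122 + (-31)·59
So (-31)·59 ≡ 1 (mod 122), i.e. 59^(-1) ≡ -31 ≡ 91 (mod 122).
Check: 59 × 91 = 5369 ≡ 1 (mod 122)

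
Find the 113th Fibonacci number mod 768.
253

Matrix identity: Q^n = [[F_(n+1), F_n], [F_n, F_(n-1)]] with Q = [[1,1],[1,0]].
n = 113 = 1110001₂. Square-and-multiply, entries mod 768:
Q^1 = [[1,1],[1,0]]
Q^3 = (Q^1)²·Q = [[3,2],[2,1]]
Q^7 = (Q^3)²·Q = [[21,13],[13,8]]
Q^14 = (Q^7)² = [[610,377],[377,233]]
Q^28 = (Q^14)² = [[437,627],[627,578]]
Q^56 = (Q^28)² = [[418,501],[501,685]]
Q^113 = (Q^56)²·Q = [[664,253],[253,411]]
F_113 mod 768 = Q^113[0][1] = 253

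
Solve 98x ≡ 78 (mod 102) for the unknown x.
x ≡ 6 (mod 51)

gcd(98, 102) = 2, which divides 78, so solutions exist.
Divide through by 2: 49x ≡ 39 (mod 51).
Find 49^(-1) mod 51 by the extended Euclidean algorithm:
51 = 1 × 49 + 2  ⟹  2 = (1)·51 + (-1)·49
49 = 24 × 2 + 1  ⟹  1 = (-24)·51 + (25)·49
So (25)·49 ≡ 1 (mod 51), i.e. 49^(-1) ≡ 25 (mod 51).
x ≡ 25 × 39 = 975 ≡ 6 (mod 51).
Check: 98 × 6 = 588 ≡ 78 (mod 102).
x ≡ 6 (mod 51), giving 2 solutions mod 102.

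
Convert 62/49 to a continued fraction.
[1; 3, 1, 3, 3]

Euclidean algorithm steps:
62 = 1 × 49 + 13
49 = 3 × 13 + 10
13 = 1 × 10 + 3
10 = 3 × 3 + 1
3 = 3 × 1 + 0
Continued fraction: [1; 3, 1, 3, 3]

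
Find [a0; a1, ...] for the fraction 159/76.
[2; 10, 1, 6]

Euclidean algorithm steps:
159 = 2 × 76 + 7
76 = 10 × 7 + 6
7 = 1 × 6 + 1
6 = 6 × 1 + 0
Continued fraction: [2; 10, 1, 6]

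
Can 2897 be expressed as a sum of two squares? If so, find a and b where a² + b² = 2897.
31² + 44² (a=31, b=44)

Factorization: 2897 = 2897
By Fermat: n is sum of two squares iff every prime p ≡ 3 (mod 4) appears to even power.
All primes ≡ 3 (mod 4) appear to even power.
Search a = 0, 1, 2, … for 2897 - a² a perfect square: first hit at a = 31: 2897 - 961 = 1936 = 44².
2897 = 31² + 44² = 961 + 1936 ✓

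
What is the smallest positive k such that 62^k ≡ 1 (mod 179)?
178

179 is prime, so ord(62) divides φ(179) = 178.
Divisors of 178: 1, 2, 89, 178.
Repeated squaring: 62^1 ≡ 62, 62^2 ≡ 85, 62^4 ≡ 65, 62^8 ≡ 108, 62^16 ≡ 29, 62^32 ≡ 125, 62^64 ≡ 52, 62^128 ≡ 19 (mod 179).
Test 62^d mod 179 for each divisor d in increasing order:
62^1 ≡ 62
62^2 ≡ 85
62^89 = 62^64·62^16·62^8·62^1 ≡ 178
62^178 = 62^128·62^32·62^16·62^2 ≡ 1  ← first divisor giving 1
The order is 178.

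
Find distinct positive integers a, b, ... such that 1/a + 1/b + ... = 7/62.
1/9 + 1/558

Greedy algorithm:
7/62: ceiling(62/7) = 9, use 1/9
1/558: ceiling(558/1) = 558, use 1/558
Result: 7/62 = 1/9 + 1/558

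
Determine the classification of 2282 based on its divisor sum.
deficient

Proper divisors of 2282: sum = 1 + 2 + 7 + 14 + 163 + 326 + 1141 = 1654
Since 1654 < 2282, 2282 is deficient.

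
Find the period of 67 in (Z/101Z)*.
100

101 is prime, so ord(67) divides φ(101) = 100.
Divisors of 100: 1, 2, 4, 5, 10, 20, 25, 50, 100.
Repeated squaring: 67^1 ≡ 67, 67^2 ≡ 45, 67^4 ≡ 5, 67^8 ≡ 25, 67^16 ≡ 19, 67^32 ≡ 58, 67^64 ≡ 31 (mod 101).
Test 67^d mod 101 for each divisor d in increasing order:
67^1 ≡ 67
67^2 ≡ 45
67^4 ≡ 5
67^5 = 67^4·67^1 ≡ 32
67^10 = 67^8·67^2 ≡ 14
67^20 = 67^16·67^4 ≡ 95
67^25 = 67^16·67^8·67^1 ≡ 10
67^50 = 67^32·67^16·67^2 ≡ 100
67^100 = 67^64·67^32·67^4 ≡ 1  ← first divisor giving 1
The order is 100.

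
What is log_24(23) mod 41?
12

Baby-step giant-step with step n = ⌈√41⌉ = 7.
Baby steps 24^j mod 41 (j:value) for j=0..6: 0:1, 1:24, 2:2, 3:7, 4:4, 5:14, 6:8.
Giant-step multiplier: 24^(-7) ≡ 24^(40-7) = 24^33 ≡ 22 (mod 41).
Giant steps γ_i = 23·22^i mod 41: γ_0=23, γ_1=14 (in table at j=5).
x = i·n + j = 1·7 + 5 = 12.
Check: 24^12 ≡ 23 (mod 41).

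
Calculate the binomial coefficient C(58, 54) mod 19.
0

Using Lucas' theorem:
Write n=58 and k=54 in base 19:
n in base 19: [3, 1]
k in base 19: [2, 16]
C(58,54) mod 19 = ∏ C(n_i, k_i) mod 19
Digit binomials (mod 19): C(3,2) = 3; C(1,16) = 0 (k_i > n_i)
Product: 3 × 0 = 0 ≡ 0 (mod 19)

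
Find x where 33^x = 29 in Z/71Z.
54

Baby-step giant-step with step n = ⌈√71⌉ = 9.
Baby steps 33^j mod 71 (j:value) for j=0..8: 0:1, 1:33, 2:24, 3:11, 4:8, 5:51, 6:50, 7:17, 8:64.
Giant-step multiplier: 33^(-9) ≡ 33^(70-9) = 33^61 ≡ 67 (mod 71).
Giant steps γ_i = 29·67^i mod 71: γ_0=29, γ_1=26, γ_2=38, γ_3=61, γ_4=40, γ_5=53, γ_6=1 (in table at j=0).
x = i·n + j = 6·9 + 0 = 54.
Check: 33^54 ≡ 29 (mod 71).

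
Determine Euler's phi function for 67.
66

67 = 67
φ(n) = n × ∏(1 - 1/p) for each prime p dividing n
φ(67) = 67 × (1 - 1/67) = 66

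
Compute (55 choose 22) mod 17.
0

Using Lucas' theorem:
Write n=55 and k=22 in base 17:
n in base 17: [3, 4]
k in base 17: [1, 5]
C(55,22) mod 17 = ∏ C(n_i, k_i) mod 17
Digit binomials (mod 17): C(3,1) = 3; C(4,5) = 0 (k_i > n_i)
Product: 3 × 0 = 0 ≡ 0 (mod 17)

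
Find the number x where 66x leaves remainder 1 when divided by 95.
36

gcd(66, 95) = 1, so the inverse exists.
Extended Euclidean algorithm on (95, 66):
95 = 1 × 66 + 29  ⟹  29 = (1)·95 + (-1)·66
66 = 2 × 29 + 8  ⟹  8 = (-2)·95 + (3)·66
29 = 3 × 8 + 5  ⟹  5 = (7)·95 + (-10)·66
8 = 1 × 5 + 3  ⟹  3 = (-9)·95 + (13)·66
5 = 1 × 3 + 2  ⟹  2 = (16)·95 + (-23)·66
3 = 1 × 2 + 1  ⟹  1 = (-25)·95 + (36)·66
So (36)·66 ≡ 1 (mod 95), i.e. 66^(-1) ≡ 36 (mod 95).
Check: 66 × 36 = 2376 ≡ 1 (mod 95)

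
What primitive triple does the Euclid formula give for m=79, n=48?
(3937, 7584, 8545)

Euclid's formula: a = m² - n², b = 2mn, c = m² + n²
m = 79, n = 48
a = 79² - 48² = 6241 - 2304 = 3937
b = 2 × 79 × 48 = 7584
c = 79² + 48² = 6241 + 2304 = 8545
Verification: 3937² + 7584² = 15499969 + 57517056 = 73017025 = 8545² ✓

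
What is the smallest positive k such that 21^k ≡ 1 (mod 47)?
23

47 is prime, so ord(21) divides φ(47) = 46.
Divisors of 46: 1, 2, 23, 46.
Repeated squaring: 21^1 ≡ 21, 21^2 ≡ 18, 21^4 ≡ 42, 21^8 ≡ 25, 21^16 ≡ 14, 21^32 ≡ 8 (mod 47).
Test 21^d mod 47 for each divisor d in increasing order:
21^1 ≡ 21
21^2 ≡ 18
21^23 = 21^16·21^4·21^2·21^1 ≡ 1  ← first divisor giving 1
The order is 23.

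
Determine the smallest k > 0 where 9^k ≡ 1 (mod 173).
86

173 is prime, so ord(9) divides φ(173) = 172.
Divisors of 172: 1, 2, 4, 43, 86, 172.
Repeated squaring: 9^1 ≡ 9, 9^2 ≡ 81, 9^4 ≡ 160, 9^8 ≡ 169, 9^16 ≡ 16, 9^32 ≡ 83, 9^64 ≡ 142, 9^128 ≡ 96 (mod 173).
Test 9^d mod 173 for each divisor d in increasing order:
9^1 ≡ 9
9^2 ≡ 81
9^4 ≡ 160
9^43 = 9^32·9^8·9^2·9^1 ≡ 172
9^86 = 9^64·9^16·9^4·9^2 ≡ 1  ← first divisor giving 1
The order is 86.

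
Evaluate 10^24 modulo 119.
50

Repeated squaring. Binary of 24 = 11000.
10^1 ≡ 10 (mod 119); 10^2 ≡ 100 (mod 119); 10^4 ≡ 4 (mod 119); 10^8 ≡ 16 (mod 119); 10^16 ≡ 18 (mod 119)
10^24 = 10^8 × 10^16 ≡ 50 (mod 119)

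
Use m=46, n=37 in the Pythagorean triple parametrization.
(747, 3404, 3485)

Euclid's formula: a = m² - n², b = 2mn, c = m² + n²
m = 46, n = 37
a = 46² - 37² = 2116 - 1369 = 747
b = 2 × 46 × 37 = 3404
c = 46² + 37² = 2116 + 1369 = 3485
Verification: 747² + 3404² = 558009 + 11587216 = 12145225 = 3485² ✓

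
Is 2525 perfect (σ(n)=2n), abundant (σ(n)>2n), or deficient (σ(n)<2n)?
deficient

Proper divisors of 2525: sum = 1 + 5 + 25 + 101 + 505 = 637
Since 637 < 2525, 2525 is deficient.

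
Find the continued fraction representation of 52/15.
[3; 2, 7]

Euclidean algorithm steps:
52 = 3 × 15 + 7
15 = 2 × 7 + 1
7 = 7 × 1 + 0
Continued fraction: [3; 2, 7]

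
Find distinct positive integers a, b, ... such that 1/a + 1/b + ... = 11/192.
1/18 + 1/576

Greedy algorithm:
11/192: ceiling(192/11) = 18, use 1/18
1/576: ceiling(576/1) = 576, use 1/576
Result: 11/192 = 1/18 + 1/576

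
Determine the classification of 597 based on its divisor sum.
deficient

Proper divisors of 597: sum = 1 + 3 + 199 = 203
Since 203 < 597, 597 is deficient.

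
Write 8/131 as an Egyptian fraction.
1/17 + 1/446 + 1/331081 + 1/328843554602

Greedy algorithm:
8/131: ceiling(131/8) = 17, use 1/17
5/2227: ceiling(2227/5) = 446, use 1/446
3/993242: ceiling(993242/3) = 331081, use 1/331081
1/328843554602: ceiling(328843554602/1) = 328843554602, use 1/328843554602
Result: 8/131 = 1/17 + 1/446 + 1/331081 + 1/328843554602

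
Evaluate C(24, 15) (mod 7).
2

Using Lucas' theorem:
Write n=24 and k=15 in base 7:
n in base 7: [3, 3]
k in base 7: [2, 1]
C(24,15) mod 7 = ∏ C(n_i, k_i) mod 7
Digit binomials (mod 7): C(3,2) = 3; C(3,1) = 3
Product: 3 × 3 = 9 ≡ 2 (mod 7)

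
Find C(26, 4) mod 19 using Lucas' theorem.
16

Using Lucas' theorem:
Write n=26 and k=4 in base 19:
n in base 19: [1, 7]
k in base 19: [0, 4]
C(26,4) mod 19 = ∏ C(n_i, k_i) mod 19
Digit binomials (mod 19): C(1,0) = 1; C(7,4) = 35 ≡ 16
Product: 1 × 16 = 16 ≡ 16 (mod 19)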